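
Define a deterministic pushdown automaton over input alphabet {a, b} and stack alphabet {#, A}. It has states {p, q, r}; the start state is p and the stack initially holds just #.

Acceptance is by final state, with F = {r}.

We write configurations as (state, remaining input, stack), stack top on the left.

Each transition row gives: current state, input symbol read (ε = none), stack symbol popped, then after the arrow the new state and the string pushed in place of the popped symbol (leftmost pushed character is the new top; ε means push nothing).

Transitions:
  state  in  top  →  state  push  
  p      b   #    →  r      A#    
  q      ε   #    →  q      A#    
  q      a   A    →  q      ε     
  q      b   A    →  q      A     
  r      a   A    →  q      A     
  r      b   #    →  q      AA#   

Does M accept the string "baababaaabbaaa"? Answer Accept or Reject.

Reject

(p, baababaaabbaaa, #) ⊢ (r, aababaaabbaaa, A#) ⊢ (q, ababaaabbaaa, A#) ⊢ (q, babaaabbaaa, #) ⊢ (q, babaaabbaaa, A#) ⊢ (q, abaaabbaaa, A#) ⊢ (q, baaabbaaa, #) ⊢ (q, baaabbaaa, A#) ⊢ (q, aaabbaaa, A#) ⊢ (q, aabbaaa, #) ⊢ (q, aabbaaa, A#) ⊢ (q, abbaaa, #) ⊢ (q, abbaaa, A#) ⊢ (q, bbaaa, #) ⊢ (q, bbaaa, A#) ⊢ (q, baaa, A#) ⊢ (q, aaa, A#) ⊢ (q, aa, #) ⊢ (q, aa, A#) ⊢ (q, a, #) ⊢ (q, a, A#) ⊢ (q, ε, #) ⊢ (q, ε, A#)
All input consumed; state q ∉ F and no further ε-move applies.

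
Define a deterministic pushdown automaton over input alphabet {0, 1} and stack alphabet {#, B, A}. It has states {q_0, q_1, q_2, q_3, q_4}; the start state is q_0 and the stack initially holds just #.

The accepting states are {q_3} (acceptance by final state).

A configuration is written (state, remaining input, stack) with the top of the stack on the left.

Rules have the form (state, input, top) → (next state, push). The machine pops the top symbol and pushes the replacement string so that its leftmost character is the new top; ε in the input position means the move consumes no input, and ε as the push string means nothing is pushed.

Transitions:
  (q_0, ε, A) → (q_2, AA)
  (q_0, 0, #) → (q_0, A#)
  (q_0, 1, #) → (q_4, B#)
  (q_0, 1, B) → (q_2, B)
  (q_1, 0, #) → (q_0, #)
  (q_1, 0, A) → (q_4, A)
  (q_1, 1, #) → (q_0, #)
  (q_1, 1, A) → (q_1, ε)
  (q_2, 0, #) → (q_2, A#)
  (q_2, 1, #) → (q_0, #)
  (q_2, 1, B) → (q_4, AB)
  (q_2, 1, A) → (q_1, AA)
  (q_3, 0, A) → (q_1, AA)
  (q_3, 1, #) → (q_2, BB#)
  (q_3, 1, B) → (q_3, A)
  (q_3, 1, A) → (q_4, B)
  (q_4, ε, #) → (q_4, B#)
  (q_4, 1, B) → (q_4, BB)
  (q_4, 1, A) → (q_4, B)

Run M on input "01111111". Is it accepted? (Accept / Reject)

Reject

(q_0, 01111111, #)
  read 0, top #: go to q_0, push A# → (q_0, 1111111, A#)
  ε-move, top A: go to q_2, push AA → (q_2, 1111111, AA#)
  read 1, top A: go to q_1, push AA → (q_1, 111111, AAA#)
  read 1, top A: go to q_1, push ε → (q_1, 11111, AA#)
  read 1, top A: go to q_1, push ε → (q_1, 1111, A#)
  read 1, top A: go to q_1, push ε → (q_1, 111, #)
  read 1, top #: go to q_0, push # → (q_0, 11, #)
  read 1, top #: go to q_4, push B# → (q_4, 1, B#)
  read 1, top B: go to q_4, push BB → (q_4, ε, BB#)
All input consumed; state q_4 ∉ F and no further ε-move applies.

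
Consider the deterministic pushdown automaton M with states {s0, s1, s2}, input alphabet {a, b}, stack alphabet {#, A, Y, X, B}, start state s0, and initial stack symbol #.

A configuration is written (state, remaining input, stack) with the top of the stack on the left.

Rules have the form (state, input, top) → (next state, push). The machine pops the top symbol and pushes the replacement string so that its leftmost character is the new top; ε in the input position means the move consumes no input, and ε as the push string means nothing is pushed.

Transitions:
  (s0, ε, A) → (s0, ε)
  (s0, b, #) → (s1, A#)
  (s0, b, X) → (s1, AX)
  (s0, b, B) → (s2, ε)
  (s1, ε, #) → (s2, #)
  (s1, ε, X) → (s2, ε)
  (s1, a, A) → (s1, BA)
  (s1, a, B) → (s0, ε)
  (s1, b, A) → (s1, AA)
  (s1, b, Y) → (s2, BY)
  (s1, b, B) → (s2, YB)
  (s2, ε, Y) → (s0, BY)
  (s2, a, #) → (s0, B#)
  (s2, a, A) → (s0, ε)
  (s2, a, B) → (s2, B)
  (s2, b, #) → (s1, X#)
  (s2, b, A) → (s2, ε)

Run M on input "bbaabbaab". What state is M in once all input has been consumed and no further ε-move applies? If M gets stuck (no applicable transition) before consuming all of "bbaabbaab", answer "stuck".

(s0, bbaabbaab, #) ⊢ (s1, baabbaab, A#) ⊢ (s1, aabbaab, AA#) ⊢ (s1, abbaab, BAA#) ⊢ (s0, bbaab, AA#) ⊢ (s0, bbaab, A#) ⊢ (s0, bbaab, #) ⊢ (s1, baab, A#) ⊢ (s1, aab, AA#) ⊢ (s1, ab, BAA#) ⊢ (s0, b, AA#) ⊢ (s0, b, A#) ⊢ (s0, b, #) ⊢ (s1, ε, A#)
All input consumed; M is in state s1.

s1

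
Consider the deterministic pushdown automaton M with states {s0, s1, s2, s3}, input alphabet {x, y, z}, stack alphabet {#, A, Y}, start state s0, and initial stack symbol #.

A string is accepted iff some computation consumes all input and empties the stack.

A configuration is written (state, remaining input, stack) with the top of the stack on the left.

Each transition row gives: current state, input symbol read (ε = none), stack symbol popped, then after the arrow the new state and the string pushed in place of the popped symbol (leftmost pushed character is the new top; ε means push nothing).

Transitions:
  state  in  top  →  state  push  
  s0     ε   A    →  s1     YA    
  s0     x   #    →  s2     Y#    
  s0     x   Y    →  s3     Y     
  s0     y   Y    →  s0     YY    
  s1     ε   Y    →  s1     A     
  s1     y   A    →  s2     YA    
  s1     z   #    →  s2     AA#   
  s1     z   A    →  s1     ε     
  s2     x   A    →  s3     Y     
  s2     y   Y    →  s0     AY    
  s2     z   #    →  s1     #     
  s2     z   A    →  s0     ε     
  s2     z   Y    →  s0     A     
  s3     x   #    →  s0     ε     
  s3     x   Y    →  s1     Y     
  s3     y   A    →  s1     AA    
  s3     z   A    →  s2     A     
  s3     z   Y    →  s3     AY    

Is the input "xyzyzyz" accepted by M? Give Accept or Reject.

Reject

(s0, xyzyzyz, #)
  read x, top #: go to s2, push Y# → (s2, yzyzyz, Y#)
  read y, top Y: go to s0, push AY → (s0, zyzyz, AY#)
  ε-move, top A: go to s1, push YA → (s1, zyzyz, YAY#)
  ε-move, top Y: go to s1, push A → (s1, zyzyz, AAY#)
  read z, top A: go to s1, push ε → (s1, yzyz, AY#)
  read y, top A: go to s2, push YA → (s2, zyz, YAY#)
  read z, top Y: go to s0, push A → (s0, yz, AAY#)
  ε-move, top A: go to s1, push YA → (s1, yz, YAAY#)
  ε-move, top Y: go to s1, push A → (s1, yz, AAAY#)
  read y, top A: go to s2, push YA → (s2, z, YAAAY#)
  read z, top Y: go to s0, push A → (s0, ε, AAAAY#)
  ε-move, top A: go to s1, push YA → (s1, ε, YAAAAY#)
  ε-move, top Y: go to s1, push A → (s1, ε, AAAAAY#)
All input consumed; stack is AAAAAY#, not empty, and no further ε-move applies.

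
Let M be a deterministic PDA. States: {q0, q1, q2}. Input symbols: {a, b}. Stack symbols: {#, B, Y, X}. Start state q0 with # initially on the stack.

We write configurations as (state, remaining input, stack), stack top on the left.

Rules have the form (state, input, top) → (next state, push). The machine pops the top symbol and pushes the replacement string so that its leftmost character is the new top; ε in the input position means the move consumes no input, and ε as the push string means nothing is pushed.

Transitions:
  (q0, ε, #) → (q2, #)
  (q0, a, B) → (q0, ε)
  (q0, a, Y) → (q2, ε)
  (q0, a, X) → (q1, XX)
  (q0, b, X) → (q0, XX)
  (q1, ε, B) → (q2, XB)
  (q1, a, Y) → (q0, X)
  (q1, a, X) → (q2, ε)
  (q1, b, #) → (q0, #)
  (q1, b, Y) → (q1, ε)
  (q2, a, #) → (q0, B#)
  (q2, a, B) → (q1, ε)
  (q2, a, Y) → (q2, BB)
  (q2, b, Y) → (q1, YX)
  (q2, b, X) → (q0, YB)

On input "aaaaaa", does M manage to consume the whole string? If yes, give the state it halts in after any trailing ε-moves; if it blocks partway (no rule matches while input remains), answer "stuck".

q2

(q0, aaaaaa, #)
  ε-move, top #: go to q2, push # → (q2, aaaaaa, #)
  read a, top #: go to q0, push B# → (q0, aaaaa, B#)
  read a, top B: go to q0, push ε → (q0, aaaa, #)
  ε-move, top #: go to q2, push # → (q2, aaaa, #)
  read a, top #: go to q0, push B# → (q0, aaa, B#)
  read a, top B: go to q0, push ε → (q0, aa, #)
  ε-move, top #: go to q2, push # → (q2, aa, #)
  read a, top #: go to q0, push B# → (q0, a, B#)
  read a, top B: go to q0, push ε → (q0, ε, #)
  ε-move, top #: go to q2, push # → (q2, ε, #)
All input consumed; M is in state q2.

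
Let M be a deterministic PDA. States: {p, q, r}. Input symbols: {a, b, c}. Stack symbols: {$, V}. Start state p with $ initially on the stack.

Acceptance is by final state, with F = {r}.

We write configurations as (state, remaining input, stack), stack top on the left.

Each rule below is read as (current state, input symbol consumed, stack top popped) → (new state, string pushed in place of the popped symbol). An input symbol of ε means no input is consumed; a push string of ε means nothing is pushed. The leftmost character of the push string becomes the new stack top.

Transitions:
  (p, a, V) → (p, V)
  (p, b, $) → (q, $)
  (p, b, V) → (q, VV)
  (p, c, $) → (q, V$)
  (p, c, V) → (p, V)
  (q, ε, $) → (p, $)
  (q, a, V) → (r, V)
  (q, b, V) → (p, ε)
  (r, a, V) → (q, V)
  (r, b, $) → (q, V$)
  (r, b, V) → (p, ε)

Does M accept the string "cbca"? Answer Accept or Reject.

Accept

(p, cbca, $)
  read c, top $: go to q, push V$ → (q, bca, V$)
  read b, top V: go to p, push ε → (p, ca, $)
  read c, top $: go to q, push V$ → (q, a, V$)
  read a, top V: go to r, push V → (r, ε, V$)
All input consumed; state r ∈ F.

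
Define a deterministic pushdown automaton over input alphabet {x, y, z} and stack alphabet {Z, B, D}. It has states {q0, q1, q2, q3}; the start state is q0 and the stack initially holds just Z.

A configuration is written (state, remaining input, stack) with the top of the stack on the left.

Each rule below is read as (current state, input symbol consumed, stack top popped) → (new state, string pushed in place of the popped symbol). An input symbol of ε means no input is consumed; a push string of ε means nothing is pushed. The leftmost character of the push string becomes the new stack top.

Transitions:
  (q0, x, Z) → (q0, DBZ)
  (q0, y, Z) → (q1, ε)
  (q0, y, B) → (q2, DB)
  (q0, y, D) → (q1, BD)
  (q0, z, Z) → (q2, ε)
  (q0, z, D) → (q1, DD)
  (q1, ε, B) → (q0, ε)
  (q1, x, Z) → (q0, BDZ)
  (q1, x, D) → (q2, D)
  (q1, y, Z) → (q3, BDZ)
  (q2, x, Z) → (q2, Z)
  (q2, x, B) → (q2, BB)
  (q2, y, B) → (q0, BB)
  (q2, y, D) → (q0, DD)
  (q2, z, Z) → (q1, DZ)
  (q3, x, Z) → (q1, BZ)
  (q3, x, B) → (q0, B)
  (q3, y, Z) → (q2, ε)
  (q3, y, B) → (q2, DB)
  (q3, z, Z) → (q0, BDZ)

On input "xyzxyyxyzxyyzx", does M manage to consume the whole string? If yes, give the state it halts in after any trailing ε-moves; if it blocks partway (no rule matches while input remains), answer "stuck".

(q0, xyzxyyxyzxyyzx, Z)
  read x, top Z: go to q0, push DBZ → (q0, yzxyyxyzxyyzx, DBZ)
  read y, top D: go to q1, push BD → (q1, zxyyxyzxyyzx, BDBZ)
  ε-move, top B: go to q0, push ε → (q0, zxyyxyzxyyzx, DBZ)
  read z, top D: go to q1, push DD → (q1, xyyxyzxyyzx, DDBZ)
  read x, top D: go to q2, push D → (q2, yyxyzxyyzx, DDBZ)
  read y, top D: go to q0, push DD → (q0, yxyzxyyzx, DDDBZ)
  read y, top D: go to q1, push BD → (q1, xyzxyyzx, BDDDBZ)
  ε-move, top B: go to q0, push ε → (q0, xyzxyyzx, DDDBZ)
No transition for (q0, x, top D); M blocks with input xyzxyyzx remaining.

stuck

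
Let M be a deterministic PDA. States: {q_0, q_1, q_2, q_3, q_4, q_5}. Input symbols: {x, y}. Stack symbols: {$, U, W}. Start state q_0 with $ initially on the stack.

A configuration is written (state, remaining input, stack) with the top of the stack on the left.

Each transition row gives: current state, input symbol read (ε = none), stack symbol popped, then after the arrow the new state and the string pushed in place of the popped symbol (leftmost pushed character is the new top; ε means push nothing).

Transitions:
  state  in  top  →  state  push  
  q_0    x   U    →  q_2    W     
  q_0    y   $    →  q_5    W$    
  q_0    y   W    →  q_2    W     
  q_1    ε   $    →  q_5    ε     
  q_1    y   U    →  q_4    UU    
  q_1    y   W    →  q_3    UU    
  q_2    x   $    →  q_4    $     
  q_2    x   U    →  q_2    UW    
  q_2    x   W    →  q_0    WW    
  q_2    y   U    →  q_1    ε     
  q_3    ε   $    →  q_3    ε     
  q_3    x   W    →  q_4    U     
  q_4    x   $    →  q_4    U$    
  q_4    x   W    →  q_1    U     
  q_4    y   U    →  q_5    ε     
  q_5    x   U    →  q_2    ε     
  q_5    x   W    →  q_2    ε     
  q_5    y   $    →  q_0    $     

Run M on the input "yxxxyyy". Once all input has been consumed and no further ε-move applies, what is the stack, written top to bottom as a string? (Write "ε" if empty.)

(q_0, yxxxyyy, $)
  read y, top $: go to q_5, push W$ → (q_5, xxxyyy, W$)
  read x, top W: go to q_2, push ε → (q_2, xxyyy, $)
  read x, top $: go to q_4, push $ → (q_4, xyyy, $)
  read x, top $: go to q_4, push U$ → (q_4, yyy, U$)
  read y, top U: go to q_5, push ε → (q_5, yy, $)
  read y, top $: go to q_0, push $ → (q_0, y, $)
  read y, top $: go to q_5, push W$ → (q_5, ε, W$)
All input consumed in state q_5 with stack W$.

W$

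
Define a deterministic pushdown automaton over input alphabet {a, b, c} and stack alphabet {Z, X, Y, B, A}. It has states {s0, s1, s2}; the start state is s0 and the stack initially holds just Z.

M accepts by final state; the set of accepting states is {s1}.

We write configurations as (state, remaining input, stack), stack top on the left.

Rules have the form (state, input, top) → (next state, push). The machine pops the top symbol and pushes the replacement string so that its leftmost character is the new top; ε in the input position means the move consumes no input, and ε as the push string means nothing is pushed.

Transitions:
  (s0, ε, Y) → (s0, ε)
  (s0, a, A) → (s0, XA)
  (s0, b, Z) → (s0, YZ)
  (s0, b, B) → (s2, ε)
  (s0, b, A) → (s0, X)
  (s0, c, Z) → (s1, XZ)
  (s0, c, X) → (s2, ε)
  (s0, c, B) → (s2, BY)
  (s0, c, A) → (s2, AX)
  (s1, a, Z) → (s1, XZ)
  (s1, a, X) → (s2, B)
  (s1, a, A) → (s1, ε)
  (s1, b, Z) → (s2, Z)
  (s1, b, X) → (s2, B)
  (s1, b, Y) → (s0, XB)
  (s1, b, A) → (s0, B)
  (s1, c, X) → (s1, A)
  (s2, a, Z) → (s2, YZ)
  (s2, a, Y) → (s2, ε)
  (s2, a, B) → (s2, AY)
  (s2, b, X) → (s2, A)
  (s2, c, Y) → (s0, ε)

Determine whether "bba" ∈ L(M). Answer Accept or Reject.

(s0, bba, Z) ⊢ (s0, ba, YZ) ⊢ (s0, ba, Z) ⊢ (s0, a, YZ) ⊢ (s0, a, Z)
No transition applies at (s0, a, Z); input not fully consumed.

Reject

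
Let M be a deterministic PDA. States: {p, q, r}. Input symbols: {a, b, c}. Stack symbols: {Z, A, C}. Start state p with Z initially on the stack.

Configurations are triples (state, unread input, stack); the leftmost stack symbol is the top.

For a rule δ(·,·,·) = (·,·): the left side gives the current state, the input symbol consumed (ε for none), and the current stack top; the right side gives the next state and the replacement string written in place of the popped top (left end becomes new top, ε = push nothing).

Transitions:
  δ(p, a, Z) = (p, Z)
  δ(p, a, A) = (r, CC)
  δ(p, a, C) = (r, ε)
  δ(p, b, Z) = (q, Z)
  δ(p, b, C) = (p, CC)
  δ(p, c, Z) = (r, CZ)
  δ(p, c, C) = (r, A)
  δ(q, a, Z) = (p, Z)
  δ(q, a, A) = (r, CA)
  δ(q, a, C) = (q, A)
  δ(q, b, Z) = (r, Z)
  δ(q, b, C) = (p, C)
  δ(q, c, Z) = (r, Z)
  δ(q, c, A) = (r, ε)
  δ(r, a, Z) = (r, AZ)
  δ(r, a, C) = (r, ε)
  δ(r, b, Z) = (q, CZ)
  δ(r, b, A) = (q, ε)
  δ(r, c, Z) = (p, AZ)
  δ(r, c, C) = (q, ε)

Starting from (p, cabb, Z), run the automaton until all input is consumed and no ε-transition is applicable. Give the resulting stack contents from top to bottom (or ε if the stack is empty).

CZ

(p, cabb, Z) ⊢ (r, abb, CZ) ⊢ (r, bb, Z) ⊢ (q, b, CZ) ⊢ (p, ε, CZ)
All input consumed in state p with stack CZ.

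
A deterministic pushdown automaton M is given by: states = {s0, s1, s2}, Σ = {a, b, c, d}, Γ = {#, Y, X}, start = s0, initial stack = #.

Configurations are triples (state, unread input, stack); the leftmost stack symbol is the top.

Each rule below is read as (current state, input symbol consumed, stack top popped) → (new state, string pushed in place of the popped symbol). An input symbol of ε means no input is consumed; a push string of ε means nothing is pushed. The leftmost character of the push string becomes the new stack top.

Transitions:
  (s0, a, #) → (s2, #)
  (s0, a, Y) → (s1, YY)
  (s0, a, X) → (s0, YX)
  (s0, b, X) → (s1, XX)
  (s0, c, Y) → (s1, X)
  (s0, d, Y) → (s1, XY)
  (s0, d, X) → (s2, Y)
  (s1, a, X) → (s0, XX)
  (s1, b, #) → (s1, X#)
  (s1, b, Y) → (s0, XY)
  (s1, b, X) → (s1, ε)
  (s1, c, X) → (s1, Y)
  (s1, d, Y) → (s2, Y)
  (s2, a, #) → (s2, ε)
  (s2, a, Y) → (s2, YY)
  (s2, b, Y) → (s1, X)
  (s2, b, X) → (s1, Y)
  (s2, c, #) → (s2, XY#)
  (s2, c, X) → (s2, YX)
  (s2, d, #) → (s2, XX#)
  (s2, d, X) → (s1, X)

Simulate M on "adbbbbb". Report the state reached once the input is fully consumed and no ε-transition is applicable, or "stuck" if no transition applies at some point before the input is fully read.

(s0, adbbbbb, #)
  read a, top #: go to s2, push # → (s2, dbbbbb, #)
  read d, top #: go to s2, push XX# → (s2, bbbbb, XX#)
  read b, top X: go to s1, push Y → (s1, bbbb, YX#)
  read b, top Y: go to s0, push XY → (s0, bbb, XYX#)
  read b, top X: go to s1, push XX → (s1, bb, XXYX#)
  read b, top X: go to s1, push ε → (s1, b, XYX#)
  read b, top X: go to s1, push ε → (s1, ε, YX#)
All input consumed; M is in state s1.

s1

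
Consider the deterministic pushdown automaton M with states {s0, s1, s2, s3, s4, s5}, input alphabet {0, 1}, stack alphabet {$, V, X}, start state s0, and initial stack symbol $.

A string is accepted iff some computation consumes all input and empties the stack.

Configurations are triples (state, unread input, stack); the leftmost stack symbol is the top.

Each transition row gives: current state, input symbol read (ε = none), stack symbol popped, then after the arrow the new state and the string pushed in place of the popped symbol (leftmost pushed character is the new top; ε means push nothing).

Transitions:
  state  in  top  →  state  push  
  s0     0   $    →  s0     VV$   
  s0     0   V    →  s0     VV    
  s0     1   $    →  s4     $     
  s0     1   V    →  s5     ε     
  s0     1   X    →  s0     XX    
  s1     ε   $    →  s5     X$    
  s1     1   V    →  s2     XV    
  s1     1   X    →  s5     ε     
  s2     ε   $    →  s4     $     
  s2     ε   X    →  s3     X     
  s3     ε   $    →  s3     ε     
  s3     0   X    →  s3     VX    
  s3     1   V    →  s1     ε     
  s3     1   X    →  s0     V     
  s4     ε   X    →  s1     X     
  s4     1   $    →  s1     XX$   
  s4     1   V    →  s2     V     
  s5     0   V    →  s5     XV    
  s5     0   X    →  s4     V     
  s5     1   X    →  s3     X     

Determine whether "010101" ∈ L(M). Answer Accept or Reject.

Reject

(s0, 010101, $) ⊢ (s0, 10101, VV$) ⊢ (s5, 0101, V$) ⊢ (s5, 101, XV$) ⊢ (s3, 01, XV$) ⊢ (s3, 1, VXV$) ⊢ (s1, ε, XV$)
All input consumed; stack is XV$, not empty, and no further ε-move applies.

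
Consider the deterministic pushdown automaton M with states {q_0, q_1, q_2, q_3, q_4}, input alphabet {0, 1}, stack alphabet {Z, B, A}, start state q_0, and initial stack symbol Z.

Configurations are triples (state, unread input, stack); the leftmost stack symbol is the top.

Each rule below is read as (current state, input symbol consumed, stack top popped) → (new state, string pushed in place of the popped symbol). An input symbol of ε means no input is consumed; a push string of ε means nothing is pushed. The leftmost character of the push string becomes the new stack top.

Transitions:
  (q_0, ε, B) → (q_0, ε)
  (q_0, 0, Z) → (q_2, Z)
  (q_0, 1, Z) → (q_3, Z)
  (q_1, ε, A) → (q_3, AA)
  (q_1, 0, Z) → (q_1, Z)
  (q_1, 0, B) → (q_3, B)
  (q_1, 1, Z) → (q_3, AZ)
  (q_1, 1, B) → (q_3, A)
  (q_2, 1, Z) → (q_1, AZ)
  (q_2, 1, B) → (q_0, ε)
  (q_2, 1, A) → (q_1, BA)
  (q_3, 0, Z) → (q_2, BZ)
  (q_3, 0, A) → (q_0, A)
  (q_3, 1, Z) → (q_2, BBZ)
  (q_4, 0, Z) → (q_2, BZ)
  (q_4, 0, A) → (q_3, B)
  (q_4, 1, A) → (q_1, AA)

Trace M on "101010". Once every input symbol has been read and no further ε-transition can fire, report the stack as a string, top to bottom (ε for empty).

(q_0, 101010, Z)
  read 1, top Z: go to q_3, push Z → (q_3, 01010, Z)
  read 0, top Z: go to q_2, push BZ → (q_2, 1010, BZ)
  read 1, top B: go to q_0, push ε → (q_0, 010, Z)
  read 0, top Z: go to q_2, push Z → (q_2, 10, Z)
  read 1, top Z: go to q_1, push AZ → (q_1, 0, AZ)
  ε-move, top A: go to q_3, push AA → (q_3, 0, AAZ)
  read 0, top A: go to q_0, push A → (q_0, ε, AAZ)
All input consumed in state q_0 with stack AAZ.

AAZ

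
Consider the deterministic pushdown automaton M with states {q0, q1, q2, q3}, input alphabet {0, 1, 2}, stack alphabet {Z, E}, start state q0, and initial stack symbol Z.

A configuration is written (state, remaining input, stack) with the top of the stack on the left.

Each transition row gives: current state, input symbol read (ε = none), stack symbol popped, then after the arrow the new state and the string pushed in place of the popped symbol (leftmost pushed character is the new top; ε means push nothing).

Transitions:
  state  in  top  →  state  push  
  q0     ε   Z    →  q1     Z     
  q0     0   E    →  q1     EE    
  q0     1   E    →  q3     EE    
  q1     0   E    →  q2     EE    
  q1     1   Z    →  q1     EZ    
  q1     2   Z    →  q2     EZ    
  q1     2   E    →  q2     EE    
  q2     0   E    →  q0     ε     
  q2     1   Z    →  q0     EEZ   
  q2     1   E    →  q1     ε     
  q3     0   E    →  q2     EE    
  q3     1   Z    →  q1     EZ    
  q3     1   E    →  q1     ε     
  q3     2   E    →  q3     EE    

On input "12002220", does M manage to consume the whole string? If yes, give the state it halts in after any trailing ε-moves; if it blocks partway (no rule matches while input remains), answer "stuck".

(q0, 12002220, Z) ⊢ (q1, 12002220, Z) ⊢ (q1, 2002220, EZ) ⊢ (q2, 002220, EEZ) ⊢ (q0, 02220, EZ) ⊢ (q1, 2220, EEZ) ⊢ (q2, 220, EEEZ)
No transition for (q2, 2, top E); M blocks with input 220 remaining.

stuck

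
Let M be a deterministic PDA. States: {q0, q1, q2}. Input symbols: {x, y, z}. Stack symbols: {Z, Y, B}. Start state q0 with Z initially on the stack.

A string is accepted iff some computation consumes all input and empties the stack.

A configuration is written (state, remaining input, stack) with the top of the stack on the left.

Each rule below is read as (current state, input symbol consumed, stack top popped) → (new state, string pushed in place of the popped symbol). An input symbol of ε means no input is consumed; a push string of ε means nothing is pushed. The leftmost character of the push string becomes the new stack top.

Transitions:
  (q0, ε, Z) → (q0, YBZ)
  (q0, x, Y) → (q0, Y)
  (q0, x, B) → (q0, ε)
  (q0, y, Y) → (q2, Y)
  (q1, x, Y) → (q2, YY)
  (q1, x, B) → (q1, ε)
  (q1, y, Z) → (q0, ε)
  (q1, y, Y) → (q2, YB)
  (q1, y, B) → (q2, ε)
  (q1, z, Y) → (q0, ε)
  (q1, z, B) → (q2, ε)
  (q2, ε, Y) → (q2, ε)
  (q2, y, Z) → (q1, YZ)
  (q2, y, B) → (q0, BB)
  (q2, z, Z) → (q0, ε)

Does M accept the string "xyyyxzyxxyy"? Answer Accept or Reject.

Reject

(q0, xyyyxzyxxyy, Z)
  ε-move, top Z: go to q0, push YBZ → (q0, xyyyxzyxxyy, YBZ)
  read x, top Y: go to q0, push Y → (q0, yyyxzyxxyy, YBZ)
  read y, top Y: go to q2, push Y → (q2, yyxzyxxyy, YBZ)
  ε-move, top Y: go to q2, push ε → (q2, yyxzyxxyy, BZ)
  read y, top B: go to q0, push BB → (q0, yxzyxxyy, BBZ)
No transition applies at (q0, yxzyxxyy, BBZ); input not fully consumed.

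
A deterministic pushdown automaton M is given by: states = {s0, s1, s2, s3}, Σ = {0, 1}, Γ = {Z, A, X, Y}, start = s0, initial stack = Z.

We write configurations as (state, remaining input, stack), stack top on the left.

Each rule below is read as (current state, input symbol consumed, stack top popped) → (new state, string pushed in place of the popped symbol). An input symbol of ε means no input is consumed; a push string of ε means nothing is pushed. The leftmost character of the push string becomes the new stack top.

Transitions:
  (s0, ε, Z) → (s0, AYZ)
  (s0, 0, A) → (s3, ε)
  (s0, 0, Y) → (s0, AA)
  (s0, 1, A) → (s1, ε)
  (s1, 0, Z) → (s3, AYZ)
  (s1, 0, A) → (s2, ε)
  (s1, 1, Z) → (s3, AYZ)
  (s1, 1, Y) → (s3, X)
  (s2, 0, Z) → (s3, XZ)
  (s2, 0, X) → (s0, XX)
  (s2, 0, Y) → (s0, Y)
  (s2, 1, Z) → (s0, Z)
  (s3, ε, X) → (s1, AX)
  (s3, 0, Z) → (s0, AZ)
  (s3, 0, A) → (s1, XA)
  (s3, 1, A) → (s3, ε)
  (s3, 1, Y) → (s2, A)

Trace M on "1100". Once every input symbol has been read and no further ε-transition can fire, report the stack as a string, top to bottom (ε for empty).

XXZ

(s0, 1100, Z) ⊢ (s0, 1100, AYZ) ⊢ (s1, 100, YZ) ⊢ (s3, 00, XZ) ⊢ (s1, 00, AXZ) ⊢ (s2, 0, XZ) ⊢ (s0, ε, XXZ)
All input consumed in state s0 with stack XXZ.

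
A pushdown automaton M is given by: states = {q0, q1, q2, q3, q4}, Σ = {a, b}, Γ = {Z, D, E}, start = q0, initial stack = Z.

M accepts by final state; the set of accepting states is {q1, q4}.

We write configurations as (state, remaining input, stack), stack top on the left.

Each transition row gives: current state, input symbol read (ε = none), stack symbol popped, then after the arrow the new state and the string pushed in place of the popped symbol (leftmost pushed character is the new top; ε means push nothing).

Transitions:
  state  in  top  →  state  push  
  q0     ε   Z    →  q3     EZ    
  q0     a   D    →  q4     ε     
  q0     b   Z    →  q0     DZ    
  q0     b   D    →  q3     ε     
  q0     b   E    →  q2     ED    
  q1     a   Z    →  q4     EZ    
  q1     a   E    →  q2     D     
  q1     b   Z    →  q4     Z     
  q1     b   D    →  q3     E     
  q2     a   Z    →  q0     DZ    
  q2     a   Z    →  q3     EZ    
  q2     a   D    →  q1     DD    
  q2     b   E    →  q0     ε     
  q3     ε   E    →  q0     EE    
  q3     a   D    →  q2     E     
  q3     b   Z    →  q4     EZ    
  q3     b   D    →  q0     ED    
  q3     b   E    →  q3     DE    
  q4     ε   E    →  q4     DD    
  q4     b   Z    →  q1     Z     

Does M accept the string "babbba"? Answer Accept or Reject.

One accepting computation: (q0, babbba, Z) ⊢ (q0, abbba, DZ) ⊢ (q4, bbba, Z) ⊢ (q1, bba, Z) ⊢ (q4, ba, Z) ⊢ (q1, a, Z) ⊢ (q4, ε, EZ)
All input consumed and state q4 ∈ F.

Accept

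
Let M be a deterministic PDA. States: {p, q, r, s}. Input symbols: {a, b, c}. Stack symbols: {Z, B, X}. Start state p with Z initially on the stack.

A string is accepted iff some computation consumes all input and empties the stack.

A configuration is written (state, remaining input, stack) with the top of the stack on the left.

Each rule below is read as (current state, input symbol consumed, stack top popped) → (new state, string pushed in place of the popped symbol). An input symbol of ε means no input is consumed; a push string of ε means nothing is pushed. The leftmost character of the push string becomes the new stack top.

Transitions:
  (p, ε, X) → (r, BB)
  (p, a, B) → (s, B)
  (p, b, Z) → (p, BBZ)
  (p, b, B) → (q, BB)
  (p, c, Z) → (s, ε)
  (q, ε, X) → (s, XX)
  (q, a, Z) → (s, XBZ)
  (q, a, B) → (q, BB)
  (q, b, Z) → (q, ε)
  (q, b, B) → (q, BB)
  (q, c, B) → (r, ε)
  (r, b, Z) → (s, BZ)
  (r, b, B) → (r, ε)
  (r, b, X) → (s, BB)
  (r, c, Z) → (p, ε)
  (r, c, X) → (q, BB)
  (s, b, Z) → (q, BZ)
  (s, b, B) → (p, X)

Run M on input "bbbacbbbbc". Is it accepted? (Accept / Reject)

Accept

(p, bbbacbbbbc, Z)
  read b, top Z: go to p, push BBZ → (p, bbacbbbbc, BBZ)
  read b, top B: go to q, push BB → (q, bacbbbbc, BBBZ)
  read b, top B: go to q, push BB → (q, acbbbbc, BBBBZ)
  read a, top B: go to q, push BB → (q, cbbbbc, BBBBBZ)
  read c, top B: go to r, push ε → (r, bbbbc, BBBBZ)
  read b, top B: go to r, push ε → (r, bbbc, BBBZ)
  read b, top B: go to r, push ε → (r, bbc, BBZ)
  read b, top B: go to r, push ε → (r, bc, BZ)
  read b, top B: go to r, push ε → (r, c, Z)
  read c, top Z: go to p, push ε → (p, ε, ε)
All input consumed and the stack is empty.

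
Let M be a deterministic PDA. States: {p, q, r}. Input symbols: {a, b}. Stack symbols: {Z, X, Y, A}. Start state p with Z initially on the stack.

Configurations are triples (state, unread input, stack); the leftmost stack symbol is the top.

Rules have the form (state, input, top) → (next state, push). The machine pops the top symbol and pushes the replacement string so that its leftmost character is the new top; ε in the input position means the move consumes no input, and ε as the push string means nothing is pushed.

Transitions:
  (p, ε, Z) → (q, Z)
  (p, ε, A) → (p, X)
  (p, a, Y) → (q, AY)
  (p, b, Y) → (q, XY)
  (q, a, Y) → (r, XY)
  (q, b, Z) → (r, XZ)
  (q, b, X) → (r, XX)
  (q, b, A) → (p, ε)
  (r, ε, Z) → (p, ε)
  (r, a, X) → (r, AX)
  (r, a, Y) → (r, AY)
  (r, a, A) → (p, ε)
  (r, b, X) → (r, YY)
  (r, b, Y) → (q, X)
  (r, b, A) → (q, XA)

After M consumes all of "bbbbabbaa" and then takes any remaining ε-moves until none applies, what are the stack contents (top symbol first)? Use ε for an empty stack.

XXAXXYZ

(p, bbbbabbaa, Z)
  ε-move, top Z: go to q, push Z → (q, bbbbabbaa, Z)
  read b, top Z: go to r, push XZ → (r, bbbabbaa, XZ)
  read b, top X: go to r, push YY → (r, bbabbaa, YYZ)
  read b, top Y: go to q, push X → (q, babbaa, XYZ)
  read b, top X: go to r, push XX → (r, abbaa, XXYZ)
  read a, top X: go to r, push AX → (r, bbaa, AXXYZ)
  read b, top A: go to q, push XA → (q, baa, XAXXYZ)
  read b, top X: go to r, push XX → (r, aa, XXAXXYZ)
  read a, top X: go to r, push AX → (r, a, AXXAXXYZ)
  read a, top A: go to p, push ε → (p, ε, XXAXXYZ)
All input consumed in state p with stack XXAXXYZ.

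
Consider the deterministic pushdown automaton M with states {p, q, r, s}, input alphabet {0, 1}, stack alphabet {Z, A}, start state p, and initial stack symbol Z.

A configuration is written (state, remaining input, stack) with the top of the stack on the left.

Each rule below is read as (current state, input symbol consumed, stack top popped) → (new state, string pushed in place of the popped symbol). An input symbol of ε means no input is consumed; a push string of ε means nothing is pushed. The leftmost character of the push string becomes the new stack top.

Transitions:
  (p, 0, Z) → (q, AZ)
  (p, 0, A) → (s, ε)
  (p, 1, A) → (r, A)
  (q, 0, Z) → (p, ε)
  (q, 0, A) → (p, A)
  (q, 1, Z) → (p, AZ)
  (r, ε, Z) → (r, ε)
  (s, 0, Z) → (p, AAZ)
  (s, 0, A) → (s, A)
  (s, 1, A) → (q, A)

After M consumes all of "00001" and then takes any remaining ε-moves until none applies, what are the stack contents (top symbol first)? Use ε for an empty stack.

(p, 00001, Z)
  read 0, top Z: go to q, push AZ → (q, 0001, AZ)
  read 0, top A: go to p, push A → (p, 001, AZ)
  read 0, top A: go to s, push ε → (s, 01, Z)
  read 0, top Z: go to p, push AAZ → (p, 1, AAZ)
  read 1, top A: go to r, push A → (r, ε, AAZ)
All input consumed in state r with stack AAZ.

AAZ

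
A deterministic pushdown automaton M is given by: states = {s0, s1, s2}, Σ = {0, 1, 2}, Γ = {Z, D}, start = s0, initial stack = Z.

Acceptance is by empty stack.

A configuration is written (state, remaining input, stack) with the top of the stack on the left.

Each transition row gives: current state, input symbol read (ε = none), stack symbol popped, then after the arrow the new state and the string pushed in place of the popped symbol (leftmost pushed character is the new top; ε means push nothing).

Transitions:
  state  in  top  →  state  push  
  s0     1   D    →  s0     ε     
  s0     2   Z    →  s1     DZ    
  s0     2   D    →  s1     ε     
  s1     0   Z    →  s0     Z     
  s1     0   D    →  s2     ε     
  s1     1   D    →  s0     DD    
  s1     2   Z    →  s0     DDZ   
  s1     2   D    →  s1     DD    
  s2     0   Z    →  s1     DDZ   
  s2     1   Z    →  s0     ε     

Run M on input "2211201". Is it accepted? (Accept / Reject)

Accept

(s0, 2211201, Z) ⊢ (s1, 211201, DZ) ⊢ (s1, 11201, DDZ) ⊢ (s0, 1201, DDDZ) ⊢ (s0, 201, DDZ) ⊢ (s1, 01, DZ) ⊢ (s2, 1, Z) ⊢ (s0, ε, ε)
All input consumed and the stack is empty.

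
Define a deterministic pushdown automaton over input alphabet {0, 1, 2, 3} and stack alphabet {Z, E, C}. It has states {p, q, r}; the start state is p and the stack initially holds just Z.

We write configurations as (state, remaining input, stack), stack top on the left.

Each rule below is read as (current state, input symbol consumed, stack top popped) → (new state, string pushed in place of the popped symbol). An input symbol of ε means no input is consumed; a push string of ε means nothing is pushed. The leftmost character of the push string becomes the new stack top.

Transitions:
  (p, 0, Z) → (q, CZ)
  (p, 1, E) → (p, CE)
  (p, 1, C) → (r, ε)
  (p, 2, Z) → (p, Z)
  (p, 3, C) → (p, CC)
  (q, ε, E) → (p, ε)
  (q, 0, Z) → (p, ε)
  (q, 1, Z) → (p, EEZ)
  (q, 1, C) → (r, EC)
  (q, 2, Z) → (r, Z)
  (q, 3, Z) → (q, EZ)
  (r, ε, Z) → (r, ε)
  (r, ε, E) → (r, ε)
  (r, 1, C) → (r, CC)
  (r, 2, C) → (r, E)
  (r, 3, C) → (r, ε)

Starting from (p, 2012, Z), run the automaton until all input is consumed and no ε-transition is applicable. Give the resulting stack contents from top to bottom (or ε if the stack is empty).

ε

(p, 2012, Z)
  read 2, top Z: go to p, push Z → (p, 012, Z)
  read 0, top Z: go to q, push CZ → (q, 12, CZ)
  read 1, top C: go to r, push EC → (r, 2, ECZ)
  ε-move, top E: go to r, push ε → (r, 2, CZ)
  read 2, top C: go to r, push E → (r, ε, EZ)
  ε-move, top E: go to r, push ε → (r, ε, Z)
  ε-move, top Z: go to r, push ε → (r, ε, ε)
All input consumed in state r with stack ε.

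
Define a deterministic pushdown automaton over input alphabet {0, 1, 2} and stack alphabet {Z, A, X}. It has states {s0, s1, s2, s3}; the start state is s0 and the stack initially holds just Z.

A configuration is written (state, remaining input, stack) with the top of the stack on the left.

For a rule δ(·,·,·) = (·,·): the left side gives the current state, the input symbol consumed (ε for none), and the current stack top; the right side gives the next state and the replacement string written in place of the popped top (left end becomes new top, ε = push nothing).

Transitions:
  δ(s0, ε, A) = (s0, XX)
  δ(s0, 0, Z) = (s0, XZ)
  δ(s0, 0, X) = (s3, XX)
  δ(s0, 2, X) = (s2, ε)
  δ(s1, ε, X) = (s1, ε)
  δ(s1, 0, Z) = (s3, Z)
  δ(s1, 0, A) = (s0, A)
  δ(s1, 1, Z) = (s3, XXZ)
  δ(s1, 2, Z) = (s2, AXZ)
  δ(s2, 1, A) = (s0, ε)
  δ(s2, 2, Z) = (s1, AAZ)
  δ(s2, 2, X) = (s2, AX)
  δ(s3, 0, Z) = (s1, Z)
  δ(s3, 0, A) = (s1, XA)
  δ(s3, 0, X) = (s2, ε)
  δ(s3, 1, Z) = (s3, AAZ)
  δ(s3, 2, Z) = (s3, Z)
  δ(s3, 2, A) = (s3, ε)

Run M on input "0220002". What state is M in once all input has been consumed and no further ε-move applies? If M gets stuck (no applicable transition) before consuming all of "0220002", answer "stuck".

s2

(s0, 0220002, Z)
  read 0, top Z: go to s0, push XZ → (s0, 220002, XZ)
  read 2, top X: go to s2, push ε → (s2, 20002, Z)
  read 2, top Z: go to s1, push AAZ → (s1, 0002, AAZ)
  read 0, top A: go to s0, push A → (s0, 002, AAZ)
  ε-move, top A: go to s0, push XX → (s0, 002, XXAZ)
  read 0, top X: go to s3, push XX → (s3, 02, XXXAZ)
  read 0, top X: go to s2, push ε → (s2, 2, XXAZ)
  read 2, top X: go to s2, push AX → (s2, ε, AXXAZ)
All input consumed; M is in state s2.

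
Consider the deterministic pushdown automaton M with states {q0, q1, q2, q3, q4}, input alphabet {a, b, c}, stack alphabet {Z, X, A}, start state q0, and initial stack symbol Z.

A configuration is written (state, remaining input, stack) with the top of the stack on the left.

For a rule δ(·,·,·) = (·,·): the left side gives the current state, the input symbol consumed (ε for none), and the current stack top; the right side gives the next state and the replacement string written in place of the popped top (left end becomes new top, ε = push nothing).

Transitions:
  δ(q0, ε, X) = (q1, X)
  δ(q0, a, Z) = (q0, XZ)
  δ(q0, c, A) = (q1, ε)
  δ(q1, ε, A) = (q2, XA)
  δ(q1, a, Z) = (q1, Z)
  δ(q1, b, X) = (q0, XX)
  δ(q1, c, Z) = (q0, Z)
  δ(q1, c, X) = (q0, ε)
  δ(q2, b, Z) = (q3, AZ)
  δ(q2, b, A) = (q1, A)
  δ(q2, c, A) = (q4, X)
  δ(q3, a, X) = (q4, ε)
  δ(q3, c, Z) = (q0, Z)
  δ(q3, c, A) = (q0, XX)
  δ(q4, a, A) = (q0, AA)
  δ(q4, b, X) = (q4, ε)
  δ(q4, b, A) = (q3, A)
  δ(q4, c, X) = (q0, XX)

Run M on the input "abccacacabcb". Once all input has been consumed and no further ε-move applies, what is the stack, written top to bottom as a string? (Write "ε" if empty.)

XXZ

(q0, abccacacabcb, Z)
  read a, top Z: go to q0, push XZ → (q0, bccacacabcb, XZ)
  ε-move, top X: go to q1, push X → (q1, bccacacabcb, XZ)
  read b, top X: go to q0, push XX → (q0, ccacacabcb, XXZ)
  ε-move, top X: go to q1, push X → (q1, ccacacabcb, XXZ)
  read c, top X: go to q0, push ε → (q0, cacacabcb, XZ)
  ε-move, top X: go to q1, push X → (q1, cacacabcb, XZ)
  read c, top X: go to q0, push ε → (q0, acacabcb, Z)
  read a, top Z: go to q0, push XZ → (q0, cacabcb, XZ)
  ε-move, top X: go to q1, push X → (q1, cacabcb, XZ)
  read c, top X: go to q0, push ε → (q0, acabcb, Z)
  read a, top Z: go to q0, push XZ → (q0, cabcb, XZ)
  ε-move, top X: go to q1, push X → (q1, cabcb, XZ)
  read c, top X: go to q0, push ε → (q0, abcb, Z)
  read a, top Z: go to q0, push XZ → (q0, bcb, XZ)
  ε-move, top X: go to q1, push X → (q1, bcb, XZ)
  read b, top X: go to q0, push XX → (q0, cb, XXZ)
  ε-move, top X: go to q1, push X → (q1, cb, XXZ)
  read c, top X: go to q0, push ε → (q0, b, XZ)
  ε-move, top X: go to q1, push X → (q1, b, XZ)
  read b, top X: go to q0, push XX → (q0, ε, XXZ)
  ε-move, top X: go to q1, push X → (q1, ε, XXZ)
All input consumed in state q1 with stack XXZ.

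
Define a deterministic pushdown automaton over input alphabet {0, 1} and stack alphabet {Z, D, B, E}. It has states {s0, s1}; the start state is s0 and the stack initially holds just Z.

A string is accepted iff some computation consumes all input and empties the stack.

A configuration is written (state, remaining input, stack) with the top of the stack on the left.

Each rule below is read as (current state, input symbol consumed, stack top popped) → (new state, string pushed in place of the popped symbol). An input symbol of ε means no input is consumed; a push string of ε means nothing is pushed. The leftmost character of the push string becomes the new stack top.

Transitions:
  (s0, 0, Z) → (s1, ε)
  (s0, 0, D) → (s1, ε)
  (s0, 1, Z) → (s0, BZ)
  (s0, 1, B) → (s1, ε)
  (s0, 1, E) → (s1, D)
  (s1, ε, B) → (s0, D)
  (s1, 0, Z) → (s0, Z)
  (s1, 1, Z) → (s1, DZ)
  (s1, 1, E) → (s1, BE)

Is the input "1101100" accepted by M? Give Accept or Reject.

(s0, 1101100, Z) ⊢ (s0, 101100, BZ) ⊢ (s1, 01100, Z) ⊢ (s0, 1100, Z) ⊢ (s0, 100, BZ) ⊢ (s1, 00, Z) ⊢ (s0, 0, Z) ⊢ (s1, ε, ε)
All input consumed and the stack is empty.

Accept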